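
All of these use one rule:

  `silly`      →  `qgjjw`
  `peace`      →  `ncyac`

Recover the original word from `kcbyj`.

medal

Compare letters: s→q is +24, i→g is +24, l→j is +24 — a constant shift. Each letter is shifted forward by 24 in the alphabet (a Caesar shift of +24).
Undoing it on kcbyj: k−24=m, c−24=e, b−24=d, y−24=a, j−24=l.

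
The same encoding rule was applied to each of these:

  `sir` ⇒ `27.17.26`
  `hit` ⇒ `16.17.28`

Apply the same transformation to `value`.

30.9.20.29.13

s is letter #19 and maps to 27: an offset of 8. Each letter is replaced by its alphabet position (a=1..z=26) + 8.
On value: v=22→30, a=1→9, l=12→20, u=21→29, e=5→13.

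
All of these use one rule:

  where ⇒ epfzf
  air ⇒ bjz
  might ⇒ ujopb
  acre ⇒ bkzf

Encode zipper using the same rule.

The shift depends on letter class: consonant w→e is +8, but vowel e→f is +1. The rule splits by letter class: vowels +1, consonants +8.
Applying it to zipper: z(cons)+8=h, i(vowel)+1=j, p(cons)+8=x, p(cons)+8=x, e(vowel)+1=f, r(cons)+8=z.

hjxxfz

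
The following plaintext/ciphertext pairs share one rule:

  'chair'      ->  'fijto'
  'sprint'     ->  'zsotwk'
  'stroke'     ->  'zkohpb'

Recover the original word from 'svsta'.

pupil

c(2)→f(5) and h(7)→i(8) fit y≡11x+9 (mod 26); the inverse of 11 mod 26 is 19. Treating letters as 0–25, the rule is x ↦ 11x + 9 (mod 26).
Undoing it on svsta: s(18)→19·(18−9)≡15=p; v(21)→19·(21−9)≡20=u; s(18)→19·(18−9)≡15=p; t(19)→19·(19−9)≡8=i; a(0)→19·(0−9)≡11=l (all mod 26).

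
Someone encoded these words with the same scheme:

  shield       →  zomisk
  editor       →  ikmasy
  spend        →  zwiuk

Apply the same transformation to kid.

The shift depends on letter class: consonant s→z is +7, but vowel i→m is +4. The rule splits by letter class: vowels +4, consonants +7.
Applying it to kid: k(cons)+7=r, i(vowel)+4=m, d(cons)+7=k.

rmk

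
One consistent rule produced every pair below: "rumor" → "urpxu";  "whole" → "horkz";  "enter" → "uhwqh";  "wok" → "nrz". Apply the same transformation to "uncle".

hofqx

The output letters match the input read backwards, each shifted +3: rumor reversed is romur. The word is reversed, then every letter is shifted forward by 3.
On uncle: reverse → elcnu; then shift: e+3=h, l+3=o, c+3=f, n+3=q, u+3=x.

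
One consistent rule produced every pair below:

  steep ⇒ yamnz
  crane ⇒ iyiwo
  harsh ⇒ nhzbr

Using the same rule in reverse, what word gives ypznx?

siren

In steep: s→y is +6, t→a is +7, e→m is +8, e→n is +9 — the shift increases by 1 each position. Letter i (0-indexed) is shifted by i+6, so successive shifts are 6, 7, 8, ….
Reversing it on ypznx: y−6=s, p−7=i, z−8=r, n−9=e, x−10=n.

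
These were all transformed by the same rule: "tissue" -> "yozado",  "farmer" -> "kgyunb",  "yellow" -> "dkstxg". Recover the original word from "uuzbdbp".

posture

Each letter shifts forward by (position + 5), i.e. 5, 6, 7, … — the shift grows by one for each successive letter.
Decoding uuzbdbp: u−5=p, u−6=o, z−7=s, b−8=t, d−9=u, b−10=r, p−11=e.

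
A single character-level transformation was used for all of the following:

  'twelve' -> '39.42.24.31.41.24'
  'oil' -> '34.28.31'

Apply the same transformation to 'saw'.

38.20.42

t is letter #20 and maps to 39: an offset of 19. Each letter is replaced by its alphabet position (a=1..z=26) + 19.
Applying it to saw: s=19→38, a=1→20, w=23→42.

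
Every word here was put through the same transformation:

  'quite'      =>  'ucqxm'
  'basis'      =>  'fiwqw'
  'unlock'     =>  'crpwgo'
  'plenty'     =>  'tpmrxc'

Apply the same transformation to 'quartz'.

ucivxd

The shift depends on letter class: consonant q→u is +4, but vowel u→c is +8. Two shifts are in play — +8 for a/e/i/o/u, +4 for every other letter.
For quartz: q(cons)+4=u, u(vowel)+8=c, a(vowel)+8=i, r(cons)+4=v, t(cons)+4=x, z(cons)+4=d.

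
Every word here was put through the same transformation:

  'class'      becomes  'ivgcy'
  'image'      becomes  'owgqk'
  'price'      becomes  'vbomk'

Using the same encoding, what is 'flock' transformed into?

lvumq

The shifts repeat in a cycle of length 2: positions 0,1,… shift by +6, +10, then the pattern repeats.
For flock: f+6=l, l+10=v, o+6=u, c+10=m, k+6=q.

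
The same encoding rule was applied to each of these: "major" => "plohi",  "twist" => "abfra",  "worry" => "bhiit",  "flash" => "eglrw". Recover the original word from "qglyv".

plane

m(12)→p(15) and a(0)→l(11) fit y≡9x+11 (mod 26); the inverse of 9 mod 26 is 3. Treating letters as 0–25, the rule is x ↦ 9x + 11 (mod 26).
Reversing it on qglyv: q(16)→3·(16−11)≡15=p; g(6)→3·(6−11)≡11=l; l(11)→3·(11−11)≡0=a; y(24)→3·(24−11)≡13=n; v(21)→3·(21−11)≡4=e (all mod 26).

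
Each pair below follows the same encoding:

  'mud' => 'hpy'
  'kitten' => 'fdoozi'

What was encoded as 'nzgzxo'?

select

It's a constant shift of +21 (ROT21).
Decoding nzgzxo: n−21=s, z−21=e, g−21=l, z−21=e, x−21=c, o−21=t.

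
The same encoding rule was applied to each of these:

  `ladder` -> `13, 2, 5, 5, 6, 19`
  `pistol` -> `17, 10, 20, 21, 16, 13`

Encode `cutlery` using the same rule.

l is letter #12 and maps to 13: an offset of 1. Each letter is replaced by its alphabet position (a=1..z=26) + 1.
On cutlery: c=3→4, u=21→22, t=20→21, l=12→13, e=5→6, r=18→19, y=25→26.

4, 22, 21, 13, 6, 19, 26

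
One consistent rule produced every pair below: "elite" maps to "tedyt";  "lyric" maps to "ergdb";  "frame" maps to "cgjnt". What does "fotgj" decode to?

e(4)→t(19) and l(11)→e(4) fit y≡9x+9 (mod 26); the inverse of 9 mod 26 is 3. Each letter's alphabet position (a=0..z=25) is mapped through 9·x+9 mod 26 — an affine cipher.
Undoing it on fotgj: f(5)→3·(5−9)≡14=o; o(14)→3·(14−9)≡15=p; t(19)→3·(19−9)≡4=e; g(6)→3·(6−9)≡17=r; j(9)→3·(9−9)≡0=a (all mod 26).

opera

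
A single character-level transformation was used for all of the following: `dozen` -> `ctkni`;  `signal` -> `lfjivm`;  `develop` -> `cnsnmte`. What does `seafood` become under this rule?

d(3)→c(2) and o(14)→t(19) fit y≡11x+21 (mod 26); the inverse of 11 mod 26 is 19. Treating letters as 0–25, the rule is x ↦ 11x + 21 (mod 26).
On seafood: s(18)→11·18+21≡11=l; e(4)→11·4+21≡13=n; a(0)→11·0+21≡21=v; f(5)→11·5+21≡24=y; o(14)→11·14+21≡19=t; o(14)→11·14+21≡19=t; d(3)→11·3+21≡2=c (all mod 26).

lnvyttc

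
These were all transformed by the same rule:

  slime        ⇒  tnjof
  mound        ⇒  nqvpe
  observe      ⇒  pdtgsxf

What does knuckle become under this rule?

lpvelnf

Shifts by position in slime: pos 0: s→t (+1), pos 1: l→n (+2), pos 2: i→j (+1), pos 3: m→o (+2) — repeating every 2. The shifts repeat in a cycle of length 2: positions 0,1,… shift by +1, +2, then the pattern repeats.
Applying it to knuckle: k+1=l, n+2=p, u+1=v, c+2=e, k+1=l, l+2=n, e+1=f.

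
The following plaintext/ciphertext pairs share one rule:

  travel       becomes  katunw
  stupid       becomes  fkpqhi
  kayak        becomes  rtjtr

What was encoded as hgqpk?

t(19)→k(10) and r(17)→a(0) fit y≡5x+19 (mod 26); the inverse of 5 mod 26 is 21. Each letter's alphabet position (a=0..z=25) is mapped through 5·x+19 mod 26 — an affine cipher.
Decoding hgqpk: h(7)→21·(7−19)≡8=i; g(6)→21·(6−19)≡13=n; q(16)→21·(16−19)≡15=p; p(15)→21·(15−19)≡20=u; k(10)→21·(10−19)≡19=t (all mod 26).

input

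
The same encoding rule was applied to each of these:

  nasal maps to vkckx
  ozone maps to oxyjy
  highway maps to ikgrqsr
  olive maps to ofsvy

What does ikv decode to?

The output letters match the input read backwards, each shifted +10: nasal reversed is lasan. Two steps: reverse the string, then apply a Caesar shift of +10.
Decoding ikv: shift back: i−10=y, k−10=a, v−10=l → yal; then reverse → lay.

lay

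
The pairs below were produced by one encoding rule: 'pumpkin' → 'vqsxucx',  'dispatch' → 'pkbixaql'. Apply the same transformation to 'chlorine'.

mvqzwtpk

The output letters match the input read backwards, each shifted +8: pumpkin reversed is nikpmup. Read the word backwards and shift each letter +8.
For chlorine: reverse → enirolhc; then shift: e+8=m, n+8=v, i+8=q, r+8=z, o+8=w, l+8=t, h+8=p, c+8=k.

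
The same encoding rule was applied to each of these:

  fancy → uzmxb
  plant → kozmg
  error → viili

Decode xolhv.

close

Each pair mirrors across the alphabet (f↔u, a↔z, n↔m): positions sum to 25. Letters are reflected about the middle of the alphabet (position → 25−position): Atbash.
Decoding xolhv: x↔c, o↔l, l↔o, h↔s, v↔e.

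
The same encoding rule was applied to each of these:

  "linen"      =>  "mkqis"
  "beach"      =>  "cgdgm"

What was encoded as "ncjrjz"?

magnet

In linen: l→m is +1, i→k is +2, n→q is +3, e→i is +4 — the shift increases by 1 each position. The shift increases by 1 at each position, starting from +1: 1, 2, 3, ….
Undoing it on ncjrjz: n−1=m, c−2=a, j−3=g, r−4=n, j−5=e, z−6=t.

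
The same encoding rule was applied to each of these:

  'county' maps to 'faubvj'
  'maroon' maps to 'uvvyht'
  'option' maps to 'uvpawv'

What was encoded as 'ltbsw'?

The output letters match the input read backwards, each shifted +7: county reversed is ytnuoc. The word is reversed, then every letter is shifted forward by 7.
Reversing it on ltbsw: shift back: l−7=e, t−7=m, b−7=u, s−7=l, w−7=p → emulp; then reverse → plume.

plume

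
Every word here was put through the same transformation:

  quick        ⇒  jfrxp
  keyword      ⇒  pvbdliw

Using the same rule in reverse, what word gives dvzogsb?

wealthy

Each pair mirrors across the alphabet (q↔j, u↔f, i↔r): positions sum to 25. Each letter is replaced by its mirror in the alphabet: a↔z, b↔y, c↔x, and so on (the Atbash cipher).
Undoing it on dvzogsb: d↔w, v↔e, z↔a, o↔l, g↔t, s↔h, b↔y.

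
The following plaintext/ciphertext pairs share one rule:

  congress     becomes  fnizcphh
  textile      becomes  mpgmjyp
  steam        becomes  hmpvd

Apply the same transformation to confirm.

fniujcd

c(2)→f(5) and o(14)→n(13) fit y≡5x+21 (mod 26); the inverse of 5 mod 26 is 21. Treating letters as 0–25, the rule is x ↦ 5x + 21 (mod 26).
On confirm: c(2)→5·2+21≡5=f; o(14)→5·14+21≡13=n; n(13)→5·13+21≡8=i; f(5)→5·5+21≡20=u; i(8)→5·8+21≡9=j; r(17)→5·17+21≡2=c; m(12)→5·12+21≡3=d (all mod 26).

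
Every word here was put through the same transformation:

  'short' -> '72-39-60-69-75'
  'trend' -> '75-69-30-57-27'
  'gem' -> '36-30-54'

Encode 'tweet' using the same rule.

75-84-30-30-75

s(#19)→72 and h(#8)→39: differences scale by 3, so n = 3·pos + 15. With a=1..z=26, the number is 3·pos + 15.
Applying it to tweet: t=20→75, w=23→84, e=5→30, e=5→30, t=20→75.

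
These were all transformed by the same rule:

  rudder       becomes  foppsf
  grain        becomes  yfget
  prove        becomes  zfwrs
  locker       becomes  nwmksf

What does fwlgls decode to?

r(17)→f(5) and u(20)→o(14) fit y≡3x+6 (mod 26); the inverse of 3 mod 26 is 9. Treating letters as 0–25, the rule is x ↦ 3x + 6 (mod 26).
Reversing it on fwlgls: f(5)→9·(5−6)≡17=r; w(22)→9·(22−6)≡14=o; l(11)→9·(11−6)≡19=t; g(6)→9·(6−6)≡0=a; l(11)→9·(11−6)≡19=t; s(18)→9·(18−6)≡4=e (all mod 26).

rotate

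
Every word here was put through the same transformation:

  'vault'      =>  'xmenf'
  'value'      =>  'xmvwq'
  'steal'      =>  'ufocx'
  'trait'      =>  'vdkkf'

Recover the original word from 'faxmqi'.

donkey

Shifts by position in vault: pos 0: v→x (+2), pos 1: a→m (+12), pos 2: u→e (+10), pos 3: l→n (+2), pos 4: t→f (+12) — repeating every 3. It's a Vigenère-style cipher with numeric key [2,12,10]: position i shifts by key[i mod 3].
Undoing it on faxmqi: f−2=d, a−12=o, x−10=n, m−2=k, q−12=e, i−10=y.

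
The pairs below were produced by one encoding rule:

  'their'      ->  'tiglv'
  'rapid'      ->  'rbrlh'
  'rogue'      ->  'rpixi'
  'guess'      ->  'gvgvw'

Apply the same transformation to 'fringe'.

In their: t→t is +0, h→i is +1, e→g is +2, i→l is +3 — the shift increases by 1 each position. Each letter shifts forward by its position index (0, 1, 2, …) — the shift grows by one for each successive letter.
For fringe: f+0=f, r+1=s, i+2=k, n+3=q, g+4=k, e+5=j.

fskqkj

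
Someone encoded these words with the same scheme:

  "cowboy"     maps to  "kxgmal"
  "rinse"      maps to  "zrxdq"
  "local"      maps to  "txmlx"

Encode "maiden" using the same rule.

ujsoqa

In cowboy: c→k is +8, o→x is +9, w→g is +10, b→m is +11 — the shift increases by 1 each position. The shift increases by 1 at each position, starting from +8: 8, 9, 10, ….
For maiden: m+8=u, a+9=j, i+10=s, d+11=o, e+12=q, n+13=a.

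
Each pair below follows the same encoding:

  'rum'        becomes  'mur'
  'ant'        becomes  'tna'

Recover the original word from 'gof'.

fog

The output letters match the input read backwards: rum reversed is mur. The word is simply reversed.
Undoing it on gof: then reverse → fog.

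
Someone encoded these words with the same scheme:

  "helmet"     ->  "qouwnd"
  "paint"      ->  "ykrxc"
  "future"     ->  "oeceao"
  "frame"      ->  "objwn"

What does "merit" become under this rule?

Shifts by position in helmet: pos 0: h→q (+9), pos 1: e→o (+10), pos 2: l→u (+9), pos 3: m→w (+10) — repeating every 2. It's a Vigenère-style cipher with numeric key [9,10]: position i shifts by key[i mod 2].
On merit: m+9=v, e+10=o, r+9=a, i+10=s, t+9=c.

voasc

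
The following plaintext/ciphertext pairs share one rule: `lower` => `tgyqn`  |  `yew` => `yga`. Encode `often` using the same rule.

Two steps: reverse the string, then apply a Caesar shift of +2.
For often: reverse → netfo; then shift: n+2=p, e+2=g, t+2=v, f+2=h, o+2=q.

pgvhq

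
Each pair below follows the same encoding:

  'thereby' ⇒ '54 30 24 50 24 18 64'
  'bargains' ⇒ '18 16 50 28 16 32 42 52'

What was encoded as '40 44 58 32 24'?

movie

t(#20)→54 and h(#8)→30: differences scale by 2, so n = 2·pos + 14. With a=1..z=26, the number is 2·pos + 14.
Decoding 40 44 58 32 24: 40→(40−14)÷2=13=m, 44→(44−14)÷2=15=o, 58→(58−14)÷2=22=v, 32→(32−14)÷2=9=i, 24→(24−14)÷2=5=e.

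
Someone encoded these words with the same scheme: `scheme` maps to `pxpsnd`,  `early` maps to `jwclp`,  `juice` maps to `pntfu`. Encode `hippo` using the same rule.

The output letters match the input read backwards, each shifted +11: scheme reversed is emehcs. Read the word backwards and shift each letter +11.
Applying it to hippo: reverse → oppih; then shift: o+11=z, p+11=a, p+11=a, i+11=t, h+11=s.

zaats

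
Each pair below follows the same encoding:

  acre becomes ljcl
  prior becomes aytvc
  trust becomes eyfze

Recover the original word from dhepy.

satin

Shifts by position in acre: pos 0: a→l (+11), pos 1: c→j (+7), pos 2: r→c (+11), pos 3: e→l (+7) — repeating every 2. The shifts repeat in a cycle of length 2: positions 0,1,… shift by +11, +7, then the pattern repeats.
Decoding dhepy: d−11=s, h−7=a, e−11=t, p−7=i, y−11=n.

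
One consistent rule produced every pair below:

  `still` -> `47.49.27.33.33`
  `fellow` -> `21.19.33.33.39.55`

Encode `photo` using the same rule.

41.25.39.49.39

s(#19)→47 and t(#20)→49: differences scale by 2, so n = 2·pos + 9. Each letter becomes 2×(its alphabet position, a=1..z=26) + 9.
For photo: p=16→41, h=8→25, o=15→39, t=20→49, o=15→39.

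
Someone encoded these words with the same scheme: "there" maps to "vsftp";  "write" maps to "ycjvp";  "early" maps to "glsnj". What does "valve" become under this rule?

xlmxp

Shifts by position in there: pos 0: t→v (+2), pos 1: h→s (+11), pos 2: e→f (+1), pos 3: r→t (+2), pos 4: e→p (+11) — repeating every 3. The shifts repeat in a cycle of length 3: positions 0,1,… shift by +2, +11, +1, then the pattern repeats.
On valve: v+2=x, a+11=l, l+1=m, v+2=x, e+11=p.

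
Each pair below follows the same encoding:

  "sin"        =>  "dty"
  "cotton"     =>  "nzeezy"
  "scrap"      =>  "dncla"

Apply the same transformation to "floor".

qwzzc

Compare letters: s→d is +11, i→t is +11, n→y is +11 — a constant shift. Each letter is shifted forward by 11 in the alphabet (a Caesar shift of +11).
Applying it to floor: f+11=q, l+11=w, o+11=z, o+11=z, r+11=c.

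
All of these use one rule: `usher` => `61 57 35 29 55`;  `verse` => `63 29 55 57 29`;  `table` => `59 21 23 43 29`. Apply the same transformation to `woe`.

65 49 29

u(#21)→61 and s(#19)→57: differences scale by 2, so n = 2·pos + 19. The formula is n = 2×(alphabet index, a=1) + 19.
Applying it to woe: w=23→65, o=15→49, e=5→29.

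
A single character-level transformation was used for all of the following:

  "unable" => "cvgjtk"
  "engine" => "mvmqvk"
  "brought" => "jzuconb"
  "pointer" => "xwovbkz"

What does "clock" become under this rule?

ktuks

Shifts by position in unable: pos 0: u→c (+8), pos 1: n→v (+8), pos 2: a→g (+6), pos 3: b→j (+8), pos 4: l→t (+8), pos 5: e→k (+6) — repeating every 3. A repeating key of period 3 is used — shifts +8, +8, +6 over and over.
For clock: c+8=k, l+8=t, o+6=u, c+8=k, k+8=s.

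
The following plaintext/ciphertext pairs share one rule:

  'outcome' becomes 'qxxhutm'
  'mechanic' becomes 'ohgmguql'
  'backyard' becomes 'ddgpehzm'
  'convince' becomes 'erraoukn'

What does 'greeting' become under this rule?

In outcome: o→q is +2, u→x is +3, t→x is +4, c→h is +5 — the shift increases by 1 each position. Letter i (0-indexed) is shifted by i+2, so successive shifts are 2, 3, 4, ….
Applying it to greeting: g+2=i, r+3=u, e+4=i, e+5=j, t+6=z, i+7=p, n+8=v, g+9=p.

iuijzpvp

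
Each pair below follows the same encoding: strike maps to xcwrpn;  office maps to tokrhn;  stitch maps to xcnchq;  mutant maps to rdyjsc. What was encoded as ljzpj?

gauge

Shifts by position in strike: pos 0: s→x (+5), pos 1: t→c (+9), pos 2: r→w (+5), pos 3: i→r (+9) — repeating every 2. A repeating key of period 2 is used — shifts +5, +9 over and over.
Decoding ljzpj: l−5=g, j−9=a, z−5=u, p−9=g, j−5=e.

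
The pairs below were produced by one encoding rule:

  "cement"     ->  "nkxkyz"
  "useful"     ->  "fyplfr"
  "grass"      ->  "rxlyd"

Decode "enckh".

threw

Shifts by position in cement: pos 0: c→n (+11), pos 1: e→k (+6), pos 2: m→x (+11), pos 3: e→k (+6) — repeating every 2. It's a Vigenère-style cipher with numeric key [11,6]: position i shifts by key[i mod 2].
Undoing it on enckh: e−11=t, n−6=h, c−11=r, k−6=e, h−11=w.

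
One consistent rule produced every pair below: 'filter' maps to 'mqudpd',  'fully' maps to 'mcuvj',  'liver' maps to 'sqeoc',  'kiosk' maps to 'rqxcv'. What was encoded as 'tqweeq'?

The shift increases by 1 at each position, starting from +7: 7, 8, 9, ….
Decoding tqweeq: t−7=m, q−8=i, w−9=n, e−10=u, e−11=t, q−12=e.

minute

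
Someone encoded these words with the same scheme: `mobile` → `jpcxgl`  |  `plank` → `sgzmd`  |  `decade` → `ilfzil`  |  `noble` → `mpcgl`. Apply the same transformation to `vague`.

m(12)→j(9) and o(14)→p(15) fit y≡3x+25 (mod 26); the inverse of 3 mod 26 is 9. Treating letters as 0–25, the rule is x ↦ 3x + 25 (mod 26).
Applying it to vague: v(21)→3·21+25≡10=k; a(0)→3·0+25≡25=z; g(6)→3·6+25≡17=r; u(20)→3·20+25≡7=h; e(4)→3·4+25≡11=l (all mod 26).

kzrhl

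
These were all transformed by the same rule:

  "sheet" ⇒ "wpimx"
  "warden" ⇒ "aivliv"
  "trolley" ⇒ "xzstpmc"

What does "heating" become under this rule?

lmebmvk

Shifts by position in sheet: pos 0: s→w (+4), pos 1: h→p (+8), pos 2: e→i (+4), pos 3: e→m (+8) — repeating every 2. It's a Vigenère-style cipher with numeric key [4,8]: position i shifts by key[i mod 2].
On heating: h+4=l, e+8=m, a+4=e, t+8=b, i+4=m, n+8=v, g+4=k.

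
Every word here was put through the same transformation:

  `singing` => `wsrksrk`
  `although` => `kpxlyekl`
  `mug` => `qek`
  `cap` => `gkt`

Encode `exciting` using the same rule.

obgsxsrk

Vowels shift forward by 10 and consonants shift forward by 4.
Applying it to exciting: e(vowel)+10=o, x(cons)+4=b, c(cons)+4=g, i(vowel)+10=s, t(cons)+4=x, i(vowel)+10=s, n(cons)+4=r, g(cons)+4=k.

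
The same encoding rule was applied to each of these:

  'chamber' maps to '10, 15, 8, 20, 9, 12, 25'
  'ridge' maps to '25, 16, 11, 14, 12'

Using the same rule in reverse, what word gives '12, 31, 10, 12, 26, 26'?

excess

c is letter #3 and maps to 10: an offset of 7. Each letter is replaced by its alphabet position (a=1..z=26) + 7.
Reversing it on 12, 31, 10, 12, 26, 26: 12→(12−7)÷1=5=e, 31→(31−7)÷1=24=x, 10→(10−7)÷1=3=c, 12→(12−7)÷1=5=e, 26→(26−7)÷1=19=s, 26→(26−7)÷1=19=s.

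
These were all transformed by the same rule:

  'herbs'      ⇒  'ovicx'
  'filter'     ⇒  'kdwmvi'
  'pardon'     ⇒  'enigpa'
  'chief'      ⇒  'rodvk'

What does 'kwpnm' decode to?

h(7)→o(14) and e(4)→v(21) fit y≡15x+13 (mod 26); the inverse of 15 mod 26 is 7. Treating letters as 0–25, the rule is x ↦ 15x + 13 (mod 26).
Decoding kwpnm: k(10)→7·(10−13)≡5=f; w(22)→7·(22−13)≡11=l; p(15)→7·(15−13)≡14=o; n(13)→7·(13−13)≡0=a; m(12)→7·(12−13)≡19=t (all mod 26).

float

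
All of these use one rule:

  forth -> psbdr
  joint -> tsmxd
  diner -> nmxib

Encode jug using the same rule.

The shift depends on letter class: consonant f→p is +10, but vowel o→s is +4. Two shifts are in play — +4 for a/e/i/o/u, +10 for every other letter.
For jug: j(cons)+10=t, u(vowel)+4=y, g(cons)+10=q.

tyq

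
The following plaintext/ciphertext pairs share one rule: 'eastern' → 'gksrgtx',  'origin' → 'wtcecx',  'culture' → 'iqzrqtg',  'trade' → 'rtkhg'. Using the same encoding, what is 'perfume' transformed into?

vgtfqyg

e(4)→g(6) and a(0)→k(10) fit y≡25x+10 (mod 26); the inverse of 25 mod 26 is 25. Each letter's alphabet position (a=0..z=25) is mapped through 25·x+10 mod 26 — an affine cipher.
Applying it to perfume: p(15)→25·15+10≡21=v; e(4)→25·4+10≡6=g; r(17)→25·17+10≡19=t; f(5)→25·5+10≡5=f; u(20)→25·20+10≡16=q; m(12)→25·12+10≡24=y; e(4)→25·4+10≡6=g (all mod 26).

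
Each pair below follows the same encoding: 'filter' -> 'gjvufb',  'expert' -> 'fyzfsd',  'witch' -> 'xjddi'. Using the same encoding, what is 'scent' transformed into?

Shifts by position in filter: pos 0: f→g (+1), pos 1: i→j (+1), pos 2: l→v (+10), pos 3: t→u (+1), pos 4: e→f (+1), pos 5: r→b (+10) — repeating every 3. The shifts repeat in a cycle of length 3: positions 0,1,… shift by +1, +1, +10, then the pattern repeats.
On scent: s+1=t, c+1=d, e+10=o, n+1=o, t+1=u.

tdoou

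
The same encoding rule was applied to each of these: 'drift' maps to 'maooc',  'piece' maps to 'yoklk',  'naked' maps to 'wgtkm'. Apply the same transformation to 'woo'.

Vowels shift forward by 6 and consonants shift forward by 9.
For woo: w(cons)+9=f, o(vowel)+6=u, o(vowel)+6=u.

fuu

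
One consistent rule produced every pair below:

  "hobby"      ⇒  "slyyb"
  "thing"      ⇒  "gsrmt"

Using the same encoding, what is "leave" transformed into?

Each pair mirrors across the alphabet (h↔s, o↔l, b↔y): positions sum to 25. Letters are reflected about the middle of the alphabet (position → 25−position): Atbash.
On leave: l↔o, e↔v, a↔z, v↔e, e↔v.

ovzev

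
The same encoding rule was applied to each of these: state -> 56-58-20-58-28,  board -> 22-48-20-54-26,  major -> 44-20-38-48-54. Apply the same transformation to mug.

s(#19)→56 and t(#20)→58: differences scale by 2, so n = 2·pos + 18. The formula is n = 2×(alphabet index, a=1) + 18.
Applying it to mug: m=13→44, u=21→60, g=7→32.

44-60-32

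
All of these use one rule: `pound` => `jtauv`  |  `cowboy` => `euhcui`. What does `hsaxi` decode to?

crumb

The output letters match the input read backwards, each shifted +6: pound reversed is dnuop. The word is reversed, then every letter is shifted forward by 6.
Undoing it on hsaxi: shift back: h−6=b, s−6=m, a−6=u, x−6=r, i−6=c → bmurc; then reverse → crumb.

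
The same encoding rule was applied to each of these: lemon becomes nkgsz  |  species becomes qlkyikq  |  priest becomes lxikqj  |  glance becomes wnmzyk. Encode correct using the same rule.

ysxxkyj

Each letter's alphabet position (a=0..z=25) is mapped through 19·x+12 mod 26 — an affine cipher.
On correct: c(2)→19·2+12≡24=y; o(14)→19·14+12≡18=s; r(17)→19·17+12≡23=x; r(17)→19·17+12≡23=x; e(4)→19·4+12≡10=k; c(2)→19·2+12≡24=y; t(19)→19·19+12≡9=j (all mod 26).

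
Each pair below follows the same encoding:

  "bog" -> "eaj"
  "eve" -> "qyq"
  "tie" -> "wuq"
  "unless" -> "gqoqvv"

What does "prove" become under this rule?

suayq

Two shifts are in play — +12 for a/e/i/o/u, +3 for every other letter.
On prove: p(cons)+3=s, r(cons)+3=u, o(vowel)+12=a, v(cons)+3=y, e(vowel)+12=q.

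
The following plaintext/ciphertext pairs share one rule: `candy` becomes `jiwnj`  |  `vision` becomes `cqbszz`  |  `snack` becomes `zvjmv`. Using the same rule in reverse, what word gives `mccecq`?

future

In candy: c→j is +7, a→i is +8, n→w is +9, d→n is +10 — the shift increases by 1 each position. The shift increases by 1 at each position, starting from +7: 7, 8, 9, ….
Undoing it on mccecq: m−7=f, c−8=u, c−9=t, e−10=u, c−11=r, q−12=e.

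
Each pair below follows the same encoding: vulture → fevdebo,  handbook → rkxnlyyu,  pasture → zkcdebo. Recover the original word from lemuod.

bucket

Compare letters: v→f is +10, u→e is +10, l→v is +10 — a constant shift. It's a constant shift of +10 (ROT10).
Undoing it on lemuod: l−10=b, e−10=u, m−10=c, u−10=k, o−10=e, d−10=t.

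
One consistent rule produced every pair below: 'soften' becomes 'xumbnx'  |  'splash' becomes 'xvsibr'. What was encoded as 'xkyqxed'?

In soften: s→x is +5, o→u is +6, f→m is +7, t→b is +8 — the shift increases by 1 each position. Letter i (0-indexed) is shifted by i+5, so successive shifts are 5, 6, 7, ….
Reversing it on xkyqxed: x−5=s, k−6=e, y−7=r, q−8=i, x−9=o, e−10=u, d−11=s.

serious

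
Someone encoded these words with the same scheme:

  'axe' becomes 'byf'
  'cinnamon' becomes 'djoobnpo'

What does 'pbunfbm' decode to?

It's a constant shift of +1 (ROT1).
Undoing it on pbunfbm: p−1=o, b−1=a, u−1=t, n−1=m, f−1=e, b−1=a, m−1=l.

oatmeal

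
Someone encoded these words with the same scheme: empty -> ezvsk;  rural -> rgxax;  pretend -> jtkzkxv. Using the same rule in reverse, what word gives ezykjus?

modesty

The output letters match the input read backwards, each shifted +6: empty reversed is ytpme. Two steps: reverse the string, then apply a Caesar shift of +6.
Undoing it on ezykjus: shift back: e−6=y, z−6=t, y−6=s, k−6=e, j−6=d, u−6=o, s−6=m → ytsedom; then reverse → modesty.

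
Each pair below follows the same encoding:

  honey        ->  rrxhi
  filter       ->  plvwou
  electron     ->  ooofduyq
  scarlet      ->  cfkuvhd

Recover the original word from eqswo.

unite

A repeating key of period 2 is used — shifts +10, +3 over and over.
Reversing it on eqswo: e−10=u, q−3=n, s−10=i, w−3=t, o−10=e.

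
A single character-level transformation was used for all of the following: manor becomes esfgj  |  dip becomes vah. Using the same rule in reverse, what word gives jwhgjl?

report

Compare letters: m→e is +18, a→s is +18, n→f is +18 — a constant shift. Each letter is shifted forward by 18 in the alphabet (a Caesar shift of +18).
Reversing it on jwhgjl: j−18=r, w−18=e, h−18=p, g−18=o, j−18=r, l−18=t.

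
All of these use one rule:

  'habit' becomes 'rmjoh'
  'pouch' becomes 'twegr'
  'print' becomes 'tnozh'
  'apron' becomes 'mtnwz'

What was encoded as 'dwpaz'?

h(7)→r(17) and a(0)→m(12) fit y≡23x+12 (mod 26); the inverse of 23 mod 26 is 17. Each letter's alphabet position (a=0..z=25) is mapped through 23·x+12 mod 26 — an affine cipher.
Undoing it on dwpaz: d(3)→17·(3−12)≡3=d; w(22)→17·(22−12)≡14=o; p(15)→17·(15−12)≡25=z; a(0)→17·(0−12)≡4=e; z(25)→17·(25−12)≡13=n (all mod 26).

dozen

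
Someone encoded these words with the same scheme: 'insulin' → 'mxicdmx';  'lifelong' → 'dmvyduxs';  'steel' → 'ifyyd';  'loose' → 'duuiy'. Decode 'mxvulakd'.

Treating letters as 0–25, the rule is x ↦ 23x + 10 (mod 26).
Decoding mxvulakd: m(12)→17·(12−10)≡8=i; x(23)→17·(23−10)≡13=n; v(21)→17·(21−10)≡5=f; u(20)→17·(20−10)≡14=o; l(11)→17·(11−10)≡17=r; a(0)→17·(0−10)≡12=m; k(10)→17·(10−10)≡0=a; d(3)→17·(3−10)≡11=l (all mod 26).

informal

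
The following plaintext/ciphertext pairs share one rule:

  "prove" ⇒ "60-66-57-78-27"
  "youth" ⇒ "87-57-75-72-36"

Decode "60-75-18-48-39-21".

public

p(#16)→60 and r(#18)→66: differences scale by 3, so n = 3·pos + 12. With a=1..z=26, the number is 3·pos + 12.
Reversing it on 60-75-18-48-39-21: 60→(60−12)÷3=16=p, 75→(75−12)÷3=21=u, 18→(18−12)÷3=2=b, 48→(48−12)÷3=12=l, 39→(39−12)÷3=9=i, 21→(21−12)÷3=3=c.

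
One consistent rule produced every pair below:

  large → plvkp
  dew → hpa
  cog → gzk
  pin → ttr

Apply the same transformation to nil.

Vowels shift forward by 11 and consonants shift forward by 4.
On nil: n(cons)+4=r, i(vowel)+11=t, l(cons)+4=p.

rtp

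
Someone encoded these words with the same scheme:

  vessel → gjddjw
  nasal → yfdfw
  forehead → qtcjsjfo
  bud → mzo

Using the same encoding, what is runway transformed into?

czyhfj

The rule splits by letter class: vowels +5, consonants +11.
On runway: r(cons)+11=c, u(vowel)+5=z, n(cons)+11=y, w(cons)+11=h, a(vowel)+5=f, y(cons)+11=j.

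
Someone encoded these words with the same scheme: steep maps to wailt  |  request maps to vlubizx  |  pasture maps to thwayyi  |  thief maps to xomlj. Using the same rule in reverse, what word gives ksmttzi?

Shifts by position in steep: pos 0: s→w (+4), pos 1: t→a (+7), pos 2: e→i (+4), pos 3: e→l (+7) — repeating every 2. It's a Vigenère-style cipher with numeric key [4,7]: position i shifts by key[i mod 2].
Undoing it on ksmttzi: k−4=g, s−7=l, m−4=i, t−7=m, t−4=p, z−7=s, i−4=e.

glimpse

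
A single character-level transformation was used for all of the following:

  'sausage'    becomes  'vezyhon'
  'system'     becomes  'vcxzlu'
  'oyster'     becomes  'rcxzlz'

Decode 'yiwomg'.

Letter i (0-indexed) is shifted by i+3, so successive shifts are 3, 4, 5, ….
Undoing it on yiwomg: y−3=v, i−4=e, w−5=r, o−6=i, m−7=f, g−8=y.

verify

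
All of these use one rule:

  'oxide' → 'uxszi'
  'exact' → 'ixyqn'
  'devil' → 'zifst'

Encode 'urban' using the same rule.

wvhyl

Treating letters as 0–25, the rule is x ↦ 9x + 24 (mod 26).
For urban: u(20)→9·20+24≡22=w; r(17)→9·17+24≡21=v; b(1)→9·1+24≡7=h; a(0)→9·0+24≡24=y; n(13)→9·13+24≡11=l (all mod 26).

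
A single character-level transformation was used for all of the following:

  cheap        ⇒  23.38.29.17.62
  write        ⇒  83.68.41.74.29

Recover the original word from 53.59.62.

mop

Each letter becomes 3×(its alphabet position, a=1..z=26) + 14.
Reversing it on 53.59.62: 53→(53−14)÷3=13=m, 59→(59−14)÷3=15=o, 62→(62−14)÷3=16=p.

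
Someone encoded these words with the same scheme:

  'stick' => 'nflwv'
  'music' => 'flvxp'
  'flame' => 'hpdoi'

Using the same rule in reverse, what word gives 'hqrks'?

phone

The output letters match the input read backwards, each shifted +3: stick reversed is kcits. The word is reversed, then every letter is shifted forward by 3.
Undoing it on hqrks: shift back: h−3=e, q−3=n, r−3=o, k−3=h, s−3=p → enohp; then reverse → phone.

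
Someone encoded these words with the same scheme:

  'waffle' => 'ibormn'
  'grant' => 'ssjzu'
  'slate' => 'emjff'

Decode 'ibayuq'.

warmth

Shifts by position in waffle: pos 0: w→i (+12), pos 1: a→b (+1), pos 2: f→o (+9), pos 3: f→r (+12), pos 4: l→m (+1), pos 5: e→n (+9) — repeating every 3. A repeating key of period 3 is used — shifts +12, +1, +9 over and over.
Reversing it on ibayuq: i−12=w, b−1=a, a−9=r, y−12=m, u−1=t, q−9=h.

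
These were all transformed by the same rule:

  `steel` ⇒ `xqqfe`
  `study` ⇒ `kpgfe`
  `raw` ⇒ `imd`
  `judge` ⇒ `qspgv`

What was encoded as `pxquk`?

yield

The output letters match the input read backwards, each shifted +12: steel reversed is leets. Read the word backwards and shift each letter +12.
Undoing it on pxquk: shift back: p−12=d, x−12=l, q−12=e, u−12=i, k−12=y → dleiy; then reverse → yield.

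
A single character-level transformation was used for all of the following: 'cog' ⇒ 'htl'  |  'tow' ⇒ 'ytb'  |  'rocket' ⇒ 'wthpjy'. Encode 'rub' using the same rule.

wzg

Compare letters: c→h is +5, o→t is +5, g→l is +5 — a constant shift. This is a Caesar cipher with shift 5.
Applying it to rub: r+5=w, u+5=z, b+5=g.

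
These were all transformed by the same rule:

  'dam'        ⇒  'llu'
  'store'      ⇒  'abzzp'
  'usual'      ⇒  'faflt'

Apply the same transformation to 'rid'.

ztl

The shift depends on letter class: consonant d→l is +8, but vowel a→l is +11. The rule splits by letter class: vowels +11, consonants +8.
Applying it to rid: r(cons)+8=z, i(vowel)+11=t, d(cons)+8=l.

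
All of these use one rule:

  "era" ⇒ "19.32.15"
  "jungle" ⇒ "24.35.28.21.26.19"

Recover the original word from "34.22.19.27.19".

The number is (letter's place in the alphabet, a=1) + 14.
Decoding 34.22.19.27.19: 34→(34−14)÷1=20=t, 22→(22−14)÷1=8=h, 19→(19−14)÷1=5=e, 27→(27−14)÷1=13=m, 19→(19−14)÷1=5=e.

theme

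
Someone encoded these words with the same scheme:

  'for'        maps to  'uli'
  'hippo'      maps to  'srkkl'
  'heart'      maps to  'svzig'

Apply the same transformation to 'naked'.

Letters are reflected about the middle of the alphabet (position → 25−position): Atbash.
Applying it to naked: n↔m, a↔z, k↔p, e↔v, d↔w.

mzpvw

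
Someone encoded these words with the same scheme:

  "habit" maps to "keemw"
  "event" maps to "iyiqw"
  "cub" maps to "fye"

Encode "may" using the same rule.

peb

The rule splits by letter class: vowels +4, consonants +3.
For may: m(cons)+3=p, a(vowel)+4=e, y(cons)+3=b.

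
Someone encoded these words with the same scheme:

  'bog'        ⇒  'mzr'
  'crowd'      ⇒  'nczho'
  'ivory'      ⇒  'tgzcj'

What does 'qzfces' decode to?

fourth

Compare letters: b→m is +11, o→z is +11, g→r is +11 — a constant shift. This is a Caesar cipher with shift 11.
Undoing it on qzfces: q−11=f, z−11=o, f−11=u, c−11=r, e−11=t, s−11=h.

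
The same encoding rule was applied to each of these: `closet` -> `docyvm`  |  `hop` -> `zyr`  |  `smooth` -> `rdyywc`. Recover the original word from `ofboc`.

The output letters match the input read backwards, each shifted +10: closet reversed is tesolc. The word is reversed, then every letter is shifted forward by 10.
Undoing it on ofboc: shift back: o−10=e, f−10=v, b−10=r, o−10=e, c−10=s → evres; then reverse → serve.

serve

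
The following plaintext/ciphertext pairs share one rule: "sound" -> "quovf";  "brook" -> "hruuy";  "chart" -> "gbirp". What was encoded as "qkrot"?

s(18)→q(16) and o(14)→u(20) fit y≡25x+8 (mod 26); the inverse of 25 mod 26 is 25. Treating letters as 0–25, the rule is x ↦ 25x + 8 (mod 26).
Undoing it on qkrot: q(16)→25·(16−8)≡18=s; k(10)→25·(10−8)≡24=y; r(17)→25·(17−8)≡17=r; o(14)→25·(14−8)≡20=u; t(19)→25·(19−8)≡15=p (all mod 26).

syrup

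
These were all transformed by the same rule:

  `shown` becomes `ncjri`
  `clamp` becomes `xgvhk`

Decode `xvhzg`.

Compare letters: s→n is +21, h→c is +21, o→j is +21 — a constant shift. Every letter moves 21 places later in the alphabet, wrapping around z→a.
Reversing it on xvhzg: x−21=c, v−21=a, h−21=m, z−21=e, g−21=l.

camel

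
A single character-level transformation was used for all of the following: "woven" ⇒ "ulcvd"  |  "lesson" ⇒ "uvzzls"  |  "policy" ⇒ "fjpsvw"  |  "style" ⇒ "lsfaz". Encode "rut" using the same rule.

The output letters match the input read backwards, each shifted +7: woven reversed is nevow. The word is reversed, then every letter is shifted forward by 7.
For rut: reverse → tur; then shift: t+7=a, u+7=b, r+7=y.

aby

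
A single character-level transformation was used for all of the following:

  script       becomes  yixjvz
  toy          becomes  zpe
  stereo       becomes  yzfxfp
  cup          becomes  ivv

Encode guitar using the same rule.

mvjzbx

The shift depends on letter class: consonant s→y is +6, but vowel i→j is +1. The rule splits by letter class: vowels +1, consonants +6.
On guitar: g(cons)+6=m, u(vowel)+1=v, i(vowel)+1=j, t(cons)+6=z, a(vowel)+1=b, r(cons)+6=x.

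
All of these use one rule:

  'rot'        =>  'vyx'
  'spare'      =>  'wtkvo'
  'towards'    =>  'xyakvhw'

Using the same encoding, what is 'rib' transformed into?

The shift depends on letter class: consonant r→v is +4, but vowel o→y is +10. The rule splits by letter class: vowels +10, consonants +4.
For rib: r(cons)+4=v, i(vowel)+10=s, b(cons)+4=f.

vsf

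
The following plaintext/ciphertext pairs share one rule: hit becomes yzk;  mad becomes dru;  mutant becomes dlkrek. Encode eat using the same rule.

vrk

Every letter moves 17 places later in the alphabet, wrapping around z→a.
Applying it to eat: e+17=v, a+17=r, t+17=k.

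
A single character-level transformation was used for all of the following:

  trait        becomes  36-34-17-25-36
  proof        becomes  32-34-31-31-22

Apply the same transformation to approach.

17-32-32-34-31-17-19-24

t is letter #20 and maps to 36: an offset of 16. The number is (letter's place in the alphabet, a=1) + 16.
For approach: a=1→17, p=16→32, p=16→32, r=18→34, o=15→31, a=1→17, c=3→19, h=8→24.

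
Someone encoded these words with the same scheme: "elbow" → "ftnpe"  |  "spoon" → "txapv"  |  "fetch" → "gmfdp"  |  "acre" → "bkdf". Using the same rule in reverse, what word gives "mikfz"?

layer

Shifts by position in elbow: pos 0: e→f (+1), pos 1: l→t (+8), pos 2: b→n (+12), pos 3: o→p (+1), pos 4: w→e (+8) — repeating every 3. It's a Vigenère-style cipher with numeric key [1,8,12]: position i shifts by key[i mod 3].
Decoding mikfz: m−1=l, i−8=a, k−12=y, f−1=e, z−8=r.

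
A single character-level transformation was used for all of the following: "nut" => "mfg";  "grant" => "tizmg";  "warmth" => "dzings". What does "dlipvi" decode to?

Each pair mirrors across the alphabet (n↔m, u↔f, t↔g): positions sum to 25. Each letter is replaced by its mirror in the alphabet: a↔z, b↔y, c↔x, and so on (the Atbash cipher).
Undoing it on dlipvi: d↔w, l↔o, i↔r, p↔k, v↔e, i↔r.

worker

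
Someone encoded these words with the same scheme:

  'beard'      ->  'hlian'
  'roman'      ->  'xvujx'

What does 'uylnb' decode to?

order

In beard: b→h is +6, e→l is +7, a→i is +8, r→a is +9 — the shift increases by 1 each position. Each letter shifts forward by (position + 6), i.e. 6, 7, 8, … — the shift grows by one for each successive letter.
Undoing it on uylnb: u−6=o, y−7=r, l−8=d, n−9=e, b−10=r.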